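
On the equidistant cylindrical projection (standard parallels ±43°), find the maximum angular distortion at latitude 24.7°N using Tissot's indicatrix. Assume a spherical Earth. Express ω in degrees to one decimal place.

12.4°

In the equirectangular projection with standard parallel φ₀ = 43° (x = Rλ cos φ₀, y = Rφ), meridians are true-scale (h = 1) and the parallel scale is k = cos φ₀ / cos φ.
At 24.7°: h = 1.000, k = 0.8050; principal scales a = 1.000, b = 0.8050.
sin(ω/2) = (a − b)/(a + b) = 0.1950/1.805 = 0.1080, so ω = 2 arcsin(0.1080) ≈ 12.4°.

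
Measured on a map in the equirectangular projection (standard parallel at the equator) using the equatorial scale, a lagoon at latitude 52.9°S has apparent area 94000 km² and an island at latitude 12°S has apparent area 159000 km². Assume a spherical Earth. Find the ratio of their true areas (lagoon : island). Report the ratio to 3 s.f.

0.365

Plate carrée has h = 1 and k = sec φ, giving areal scale sec φ; true area = (apparent area) · cos φ.
True area of lagoon: 94000 × cos(52.9°) = 94000 × 0.6032 = 56700 km².
True area of island: 159000 × cos(12°) = 159000 × 0.9781 = 155500 km².
Ratio = 56700 / 155500 ≈ 0.365.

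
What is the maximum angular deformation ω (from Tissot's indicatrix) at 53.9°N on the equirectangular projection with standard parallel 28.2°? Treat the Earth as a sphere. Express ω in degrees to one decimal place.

22.9°

In the equirectangular projection with standard parallel φ₀ = 28.2° (x = Rλ cos φ₀, y = Rφ), meridians are true-scale (h = 1) and the parallel scale is k = cos φ₀ / cos φ.
At 53.9°: h = 1.000, k = 1.496; principal scales a = 1.496, b = 1.000.
sin(ω/2) = (a − b)/(a + b) = 0.4958/2.496 = 0.1986, so ω = 2 arcsin(0.1986) ≈ 22.9°.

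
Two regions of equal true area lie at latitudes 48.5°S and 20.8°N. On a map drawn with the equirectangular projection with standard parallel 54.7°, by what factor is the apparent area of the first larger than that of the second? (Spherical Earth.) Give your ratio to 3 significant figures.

1.41

The equidistant cylindrical projection with φ₀ = 54.7° has h = 1 (meridians true) and k = cos φ₀ / cos φ along parallels.
Areal scale at 48.5°: h·k = 1.000 × 0.8721 = 0.8721.
Areal scale at 20.8°: h·k = 1.000 × 0.6181 = 0.6181.
Ratio = 0.8721/0.6181 ≈ 1.41.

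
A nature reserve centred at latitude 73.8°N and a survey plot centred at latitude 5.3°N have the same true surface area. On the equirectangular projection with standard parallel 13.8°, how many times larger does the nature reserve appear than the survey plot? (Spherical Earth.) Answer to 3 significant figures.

3.57

In the equirectangular projection with standard parallel φ₀ = 13.8° (x = Rλ cos φ₀, y = Rφ), meridians are true-scale (h = 1) and the parallel scale is k = cos φ₀ / cos φ.
Areal scale at 73.8°: h·k = 1.000 × 3.481 = 3.481.
Areal scale at 5.3°: h·k = 1.000 × 0.9753 = 0.9753.
Ratio = 3.481/0.9753 ≈ 3.57.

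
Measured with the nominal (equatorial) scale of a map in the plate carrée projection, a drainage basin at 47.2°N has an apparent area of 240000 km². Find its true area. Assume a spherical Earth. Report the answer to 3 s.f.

In the plate carrée (x = Rλ, y = Rφ), meridians are true-scale (h = 1) and parallels are stretched by k = sec φ.
Areal scale = h·k = 1 × sec φ; at 47.2°, h = 1.000, k = 1.472, so h·k = 1.472.
True area = apparent / (areal scale) = 240000 / 1.472 ≈ 163000 km².

163000 km²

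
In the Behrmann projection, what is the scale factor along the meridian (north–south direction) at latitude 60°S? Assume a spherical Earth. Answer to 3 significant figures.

0.577

Behrmann is a cylindrical equal-area projection with standard parallels at ±30°. A cylindrical equal-area projection with standard parallel φ₀ has meridian scale h = cos φ / cos φ₀ and parallel scale k = cos φ₀ / cos φ (so areas are preserved, h·k = 1).
h = cos 60° / cos 30° = 0.5000/0.8660 = 0.5774.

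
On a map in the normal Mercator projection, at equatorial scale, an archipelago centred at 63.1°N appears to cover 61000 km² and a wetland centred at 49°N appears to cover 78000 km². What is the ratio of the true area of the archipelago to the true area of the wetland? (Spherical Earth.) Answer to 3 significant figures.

0.372

On Mercator the areal scale is sec²φ, so true area = apparent × cos²φ.
True area of archipelago: 61000 × cos²(63.1°) = 61000 × 0.2047 = 12490 km².
True area of wetland: 78000 × cos²(49°) = 78000 × 0.4304 = 33570 km².
Ratio = 12490 / 33570 ≈ 0.372.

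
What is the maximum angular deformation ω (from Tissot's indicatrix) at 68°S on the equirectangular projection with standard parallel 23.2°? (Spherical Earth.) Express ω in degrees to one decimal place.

49.8°

In the equirectangular projection with standard parallel φ₀ = 23.2° (x = Rλ cos φ₀, y = Rφ), meridians are true-scale (h = 1) and the parallel scale is k = cos φ₀ / cos φ.
At 68°: h = 1.000, k = 2.454; principal scales a = 2.454, b = 1.000.
sin(ω/2) = (a − b)/(a + b) = 1.454/3.454 = 0.4209, so ω = 2 arcsin(0.4209) ≈ 49.8°.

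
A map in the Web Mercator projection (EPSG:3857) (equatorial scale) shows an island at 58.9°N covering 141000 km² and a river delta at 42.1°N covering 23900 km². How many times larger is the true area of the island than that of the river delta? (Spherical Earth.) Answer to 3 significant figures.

2.86

On Mercator the areal scale is sec²φ, so true area = apparent × cos²φ.
True area of island: 141000 × cos²(58.9°) = 141000 × 0.2668 = 37620 km².
True area of river delta: 23900 × cos²(42.1°) = 23900 × 0.5505 = 13160 km².
Ratio = 37620 / 13160 ≈ 2.86.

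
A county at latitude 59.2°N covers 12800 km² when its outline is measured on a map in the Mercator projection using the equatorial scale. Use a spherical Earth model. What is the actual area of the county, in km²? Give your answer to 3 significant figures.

3360 km²

Mercator is conformal, so the point scale is isotropic: h = k = sec φ = 1/cos φ.
Areal scale = k² = sec²φ = 1/cos²(59.2°) = 1/0.5120² = 3.814.
True area = apparent / (areal scale) = 12800 / 3.814 ≈ 3360 km².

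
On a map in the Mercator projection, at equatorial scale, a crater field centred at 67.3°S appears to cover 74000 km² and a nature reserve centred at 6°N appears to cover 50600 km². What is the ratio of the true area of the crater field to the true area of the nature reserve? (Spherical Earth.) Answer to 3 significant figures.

Mercator's areal exaggeration is sec²φ; hence true area = (apparent area) · cos²φ.
True area of crater field: 74000 × cos²(67.3°) = 74000 × 0.1489 = 11020 km².
True area of nature reserve: 50600 × cos²(6°) = 50600 × 0.9891 = 50050 km².
Ratio = 11020 / 50050 ≈ 0.220.

0.220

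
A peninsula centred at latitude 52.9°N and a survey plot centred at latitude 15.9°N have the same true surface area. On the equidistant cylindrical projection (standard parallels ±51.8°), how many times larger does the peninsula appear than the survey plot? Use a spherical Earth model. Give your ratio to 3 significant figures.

With standard parallel φ₀ = 51.8°, the equirectangular projection gives x = Rλ cos φ₀, y = Rφ, so h = 1 and k = cos 51.8° / cos φ.
Areal scale at 52.9°: h·k = 1.000 × 1.025 = 1.025.
Areal scale at 15.9°: h·k = 1.000 × 0.6430 = 0.6430.
Ratio = 1.025/0.6430 ≈ 1.59.

1.59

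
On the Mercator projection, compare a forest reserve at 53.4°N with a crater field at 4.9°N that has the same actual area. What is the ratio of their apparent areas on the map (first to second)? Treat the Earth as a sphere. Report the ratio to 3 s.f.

2.79

Mercator is conformal with k = sec φ, so areal scale = k² = sec²φ.
At 53.4°: sec²(53.4°) = 1/0.5962² = 2.813.
At 4.9°: sec²(4.9°) = 1/0.9963² = 1.007.
Ratio = 2.813/1.007 = cos²(4.9°)/cos²(53.4°) ≈ 2.79.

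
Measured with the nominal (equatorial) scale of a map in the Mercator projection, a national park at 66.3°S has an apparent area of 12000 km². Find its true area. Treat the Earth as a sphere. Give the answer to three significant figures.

1940 km²

The Mercator projection is conformal; its linear scale factor is the same in every direction and equals sec φ = 1/cos φ.
Areal scale = k² = sec²φ = 1/cos²(66.3°) = 1/0.4019² = 6.190.
True area = apparent / (areal scale) = 12000 / 6.190 ≈ 1940 km².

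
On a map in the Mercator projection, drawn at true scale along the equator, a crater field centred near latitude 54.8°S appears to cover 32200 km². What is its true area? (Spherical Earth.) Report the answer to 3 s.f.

The Mercator projection is conformal; its linear scale factor is the same in every direction and equals sec φ = 1/cos φ.
Areal scale = k² = sec²φ = 1/cos²(54.8°) = 1/0.5764² = 3.010.
True area = apparent / (areal scale) = 32200 / 3.010 ≈ 10700 km².

10700 km²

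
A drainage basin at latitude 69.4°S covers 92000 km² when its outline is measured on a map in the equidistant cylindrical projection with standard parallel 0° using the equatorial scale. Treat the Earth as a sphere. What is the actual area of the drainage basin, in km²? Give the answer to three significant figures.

Plate carrée maps x = Rλ, y = Rφ. The meridian scale is h = 1 and the parallel scale is k = 1/cos φ = sec φ.
Areal scale = h·k = 1 × sec φ; at 69.4°, h = 1.000, k = 2.842, so h·k = 2.842.
True area = apparent / (areal scale) = 92000 / 2.842 ≈ 32400 km².

32400 km²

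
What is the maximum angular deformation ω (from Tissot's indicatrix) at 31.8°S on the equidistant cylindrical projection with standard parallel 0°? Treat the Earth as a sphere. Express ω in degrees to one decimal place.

In the plate carrée (x = Rλ, y = Rφ), meridians are true-scale (h = 1) and parallels are stretched by k = sec φ.
At 31.8°: h = 1.000, k = 1.177; principal scales a = 1.177, b = 1.000.
sin(ω/2) = (a − b)/(a + b) = 0.1766/2.177 = 0.08114, so ω = 2 arcsin(0.08114) ≈ 9.3°.

9.3°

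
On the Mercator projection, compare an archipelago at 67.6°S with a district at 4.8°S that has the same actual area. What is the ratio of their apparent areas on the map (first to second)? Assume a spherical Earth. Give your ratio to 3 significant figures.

On Mercator, area is exaggerated by sec²φ = 1/cos²φ.
At 67.6°: sec²(67.6°) = 1/0.3811² = 6.886.
At 4.8°: sec²(4.8°) = 1/0.9965² = 1.007.
Ratio = 6.886/1.007 = cos²(4.8°)/cos²(67.6°) ≈ 6.84.

6.84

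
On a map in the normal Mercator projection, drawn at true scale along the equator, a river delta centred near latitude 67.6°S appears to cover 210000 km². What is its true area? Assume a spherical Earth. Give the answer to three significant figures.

30500 km²

The Mercator projection is conformal; its linear scale factor is the same in every direction and equals sec φ = 1/cos φ.
Areal scale = k² = sec²φ = 1/cos²(67.6°) = 1/0.3811² = 6.886.
True area = apparent / (areal scale) = 210000 / 6.886 ≈ 30500 km².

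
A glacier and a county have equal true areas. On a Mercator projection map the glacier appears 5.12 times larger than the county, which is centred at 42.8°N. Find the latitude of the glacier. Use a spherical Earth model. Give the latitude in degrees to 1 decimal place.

For equal true areas on Mercator, apparent areas scale as sec²φ, so the ratio is cos²φ₂ / cos²φ₁.
cos²φ₂ / cos²φ₁ = 5.12  ⇒  cos φ₁ = cos 42.8° / √5.12 = 0.7337/2.263 = 0.3243.
φ₁ = arccos(0.3243) ≈ 71.1°.

71.1°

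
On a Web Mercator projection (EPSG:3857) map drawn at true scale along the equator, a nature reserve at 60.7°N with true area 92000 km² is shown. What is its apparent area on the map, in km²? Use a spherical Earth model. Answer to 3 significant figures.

The Mercator projection is conformal; its linear scale factor is the same in every direction and equals sec φ = 1/cos φ.
Areal scale = k² = sec²φ = 1/cos²(60.7°) = 1/0.4894² = 4.175.
Apparent area = 92000 × 4.175 ≈ 384000 km².

384000 km²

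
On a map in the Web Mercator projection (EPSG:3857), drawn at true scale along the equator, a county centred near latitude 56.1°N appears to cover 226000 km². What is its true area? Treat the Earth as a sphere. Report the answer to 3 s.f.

70300 km²

Mercator is conformal, so the point scale is isotropic: h = k = sec φ = 1/cos φ.
Areal scale = k² = sec²φ = 1/cos²(56.1°) = 1/0.5577² = 3.215.
True area = apparent / (areal scale) = 226000 / 3.215 ≈ 70300 km².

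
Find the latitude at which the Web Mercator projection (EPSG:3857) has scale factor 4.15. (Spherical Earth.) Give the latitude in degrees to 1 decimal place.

Mercator scale is k = sec φ = 1/cos φ.
1/cos φ = 4.15  ⇒  cos φ = 0.2410  ⇒  φ = arccos(0.2410) ≈ 76.1°.

76.1°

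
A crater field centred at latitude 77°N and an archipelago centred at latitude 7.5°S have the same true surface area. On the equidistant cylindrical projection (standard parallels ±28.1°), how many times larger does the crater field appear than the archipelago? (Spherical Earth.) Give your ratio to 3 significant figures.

4.41

With standard parallel φ₀ = 28.1°, the equirectangular projection gives x = Rλ cos φ₀, y = Rφ, so h = 1 and k = cos 28.1° / cos φ.
Areal scale at 77°: h·k = 1.000 × 3.921 = 3.921.
Areal scale at 7.5°: h·k = 1.000 × 0.8897 = 0.8897.
Ratio = 3.921/0.8897 ≈ 4.41.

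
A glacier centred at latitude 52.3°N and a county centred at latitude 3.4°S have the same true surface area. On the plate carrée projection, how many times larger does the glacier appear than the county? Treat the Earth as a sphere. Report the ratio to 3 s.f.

1.63

For the equirectangular projection with φ₀ = 0 (plate carrée), h = 1 along meridians and k = sec φ along parallels.
Areal scale at 52.3°: h·k = 1.000 × 1.635 = 1.635.
Areal scale at 3.4°: h·k = 1.000 × 1.002 = 1.002.
Ratio = 1.635/1.002 ≈ 1.63.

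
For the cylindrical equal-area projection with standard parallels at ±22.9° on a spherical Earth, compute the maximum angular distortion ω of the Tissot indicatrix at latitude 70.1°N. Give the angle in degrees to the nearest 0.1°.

For cylindrical equal-area with standard parallel φ₀, h = cos φ / cos φ₀ and k = cos φ₀ / cos φ, so h·k = 1.
At 70.1°: h = 0.3695, k = 2.706; principal scales a = 2.706, b = 0.3695.
sin(ω/2) = (a − b)/(a + b) = 2.337/3.076 = 0.7597, so ω = 2 arcsin(0.7597) ≈ 98.9°.

98.9°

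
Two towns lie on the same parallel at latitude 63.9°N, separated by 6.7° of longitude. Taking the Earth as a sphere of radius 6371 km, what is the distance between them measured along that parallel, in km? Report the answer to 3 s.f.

328 km

Arc length along a parallel = R cos φ · Δλ (with Δλ in radians).
= 6371 × cos 63.9° × (6.7° × π/180) = 6371 × 0.4399 × 0.1169 ≈ 328 km.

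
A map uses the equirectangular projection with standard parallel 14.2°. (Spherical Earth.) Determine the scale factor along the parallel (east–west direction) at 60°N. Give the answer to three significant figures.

1.94

With standard parallel φ₀ = 14.2°, the equirectangular projection gives x = Rλ cos φ₀, y = Rφ, so h = 1 and k = cos 14.2° / cos φ.
k = cos 14.2° / cos 60° = 0.9694/0.5000 = 1.939.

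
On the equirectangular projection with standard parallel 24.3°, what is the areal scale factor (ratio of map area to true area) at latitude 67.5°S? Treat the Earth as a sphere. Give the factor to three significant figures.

The equidistant cylindrical projection with φ₀ = 24.3° has h = 1 (meridians true) and k = cos φ₀ / cos φ along parallels.
Areal scale = h·k = 1 × cos φ₀ / cos φ; at 67.5°, h = 1.000, k = 2.382, so h·k = 2.382.

2.38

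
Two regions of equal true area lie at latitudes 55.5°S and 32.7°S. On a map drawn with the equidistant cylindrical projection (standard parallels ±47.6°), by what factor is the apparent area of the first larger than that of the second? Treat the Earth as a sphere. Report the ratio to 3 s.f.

1.49

With standard parallel φ₀ = 47.6°, the equirectangular projection gives x = Rλ cos φ₀, y = Rφ, so h = 1 and k = cos 47.6° / cos φ.
Areal scale at 55.5°: h·k = 1.000 × 1.190 = 1.190.
Areal scale at 32.7°: h·k = 1.000 × 0.8013 = 0.8013.
Ratio = 1.190/0.8013 ≈ 1.49.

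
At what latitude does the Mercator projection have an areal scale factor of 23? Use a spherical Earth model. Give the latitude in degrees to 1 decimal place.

78.0°

Mercator areal scale is sec²φ.
sec²φ = 23  ⇒  cos²φ = 0.04348  ⇒  cos φ = 0.2085.
φ = arccos(0.2085) ≈ 78.0°.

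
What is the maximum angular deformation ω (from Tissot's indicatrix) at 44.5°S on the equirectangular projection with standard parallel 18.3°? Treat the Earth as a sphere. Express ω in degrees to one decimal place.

The equidistant cylindrical projection with φ₀ = 18.3° has h = 1 (meridians true) and k = cos φ₀ / cos φ along parallels.
At 44.5°: h = 1.000, k = 1.331; principal scales a = 1.331, b = 1.000.
sin(ω/2) = (a − b)/(a + b) = 0.3311/2.331 = 0.1420, so ω = 2 arcsin(0.1420) ≈ 16.3°.

16.3°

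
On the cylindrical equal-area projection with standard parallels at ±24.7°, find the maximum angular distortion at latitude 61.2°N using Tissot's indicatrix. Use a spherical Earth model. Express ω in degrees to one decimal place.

68.3°

For cylindrical equal-area with standard parallel φ₀, h = cos φ / cos φ₀ and k = cos φ₀ / cos φ, so h·k = 1.
At 61.2°: h = 0.5303, k = 1.886; principal scales a = 1.886, b = 0.5303.
sin(ω/2) = (a − b)/(a + b) = 1.356/2.416 = 0.5611, so ω = 2 arcsin(0.5611) ≈ 68.3°.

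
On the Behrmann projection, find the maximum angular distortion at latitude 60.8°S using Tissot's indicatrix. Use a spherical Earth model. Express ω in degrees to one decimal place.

Behrmann is a cylindrical equal-area projection with standard parallels at ±30°. Cylindrical equal-area (φ₀ = 30°): h = cos φ / cos 30° along meridians, k = cos 30° / cos φ along parallels; h·k = 1.
At 60.8°: h = 0.5633, k = 1.775; principal scales a = 1.775, b = 0.5633.
sin(ω/2) = (a − b)/(a + b) = 1.212/2.338 = 0.5182, so ω = 2 arcsin(0.5182) ≈ 62.4°.

62.4°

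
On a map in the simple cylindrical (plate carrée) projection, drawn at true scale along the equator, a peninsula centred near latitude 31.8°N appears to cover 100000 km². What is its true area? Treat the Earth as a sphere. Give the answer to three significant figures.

85000 km²

Plate carrée maps x = Rλ, y = Rφ. The meridian scale is h = 1 and the parallel scale is k = 1/cos φ = sec φ.
Areal scale = h·k = 1 × sec φ; at 31.8°, h = 1.000, k = 1.177, so h·k = 1.177.
True area = apparent / (areal scale) = 100000 / 1.177 ≈ 85000 km².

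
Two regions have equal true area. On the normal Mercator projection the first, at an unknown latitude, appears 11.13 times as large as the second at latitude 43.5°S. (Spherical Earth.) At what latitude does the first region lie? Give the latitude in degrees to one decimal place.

Mercator areal scale is sec²φ, so apparent-area ratio = sec²φ₁ / sec²φ₂ = cos²φ₂ / cos²φ₁.
cos²φ₂ / cos²φ₁ = 11.13  ⇒  cos φ₁ = cos 43.5° / √11.13 = 0.7254/3.336 = 0.2174.
φ₁ = arccos(0.2174) ≈ 77.4°.

77.4°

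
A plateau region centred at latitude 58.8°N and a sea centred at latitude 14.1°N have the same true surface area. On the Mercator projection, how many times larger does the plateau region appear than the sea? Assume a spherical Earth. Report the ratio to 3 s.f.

3.51

Mercator is conformal with k = sec φ, so areal scale = k² = sec²φ.
At 58.8°: sec²(58.8°) = 1/0.5180² = 3.726.
At 14.1°: sec²(14.1°) = 1/0.9699² = 1.063.
Ratio = 3.726/1.063 = cos²(14.1°)/cos²(58.8°) ≈ 3.51.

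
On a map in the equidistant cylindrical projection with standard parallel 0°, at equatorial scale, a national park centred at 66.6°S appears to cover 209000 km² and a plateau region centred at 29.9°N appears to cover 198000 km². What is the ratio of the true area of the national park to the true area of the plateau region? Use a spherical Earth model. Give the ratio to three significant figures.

0.484

Plate carrée has h = 1 and k = sec φ, giving areal scale sec φ; true area = (apparent area) · cos φ.
True area of national park: 209000 × cos(66.6°) = 209000 × 0.3971 = 83000 km².
True area of plateau region: 198000 × cos(29.9°) = 198000 × 0.8669 = 171600 km².
Ratio = 83000 / 171600 ≈ 0.484.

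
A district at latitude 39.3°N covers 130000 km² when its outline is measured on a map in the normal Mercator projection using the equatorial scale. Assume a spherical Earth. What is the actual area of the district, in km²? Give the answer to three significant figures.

77800 km²

Mercator is conformal, so the point scale is isotropic: h = k = sec φ = 1/cos φ.
Areal scale = k² = sec²φ = 1/cos²(39.3°) = 1/0.7738² = 1.670.
True area = apparent / (areal scale) = 130000 / 1.670 ≈ 77800 km².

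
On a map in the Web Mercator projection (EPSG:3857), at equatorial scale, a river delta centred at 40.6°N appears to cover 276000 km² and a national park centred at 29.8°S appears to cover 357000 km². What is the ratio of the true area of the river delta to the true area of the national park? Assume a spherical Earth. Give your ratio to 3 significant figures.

On Mercator the areal scale is sec²φ, so true area = apparent × cos²φ.
True area of river delta: 276000 × cos²(40.6°) = 276000 × 0.5765 = 159100 km².
True area of national park: 357000 × cos²(29.8°) = 357000 × 0.7530 = 268800 km².
Ratio = 159100 / 268800 ≈ 0.592.

0.592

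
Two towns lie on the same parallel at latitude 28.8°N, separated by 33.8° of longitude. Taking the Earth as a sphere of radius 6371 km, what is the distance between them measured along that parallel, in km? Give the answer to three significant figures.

3290 km

Arc length along a parallel = R cos φ · Δλ (with Δλ in radians).
= 6371 × cos 28.8° × (33.8° × π/180) = 6371 × 0.8763 × 0.5899 ≈ 3290 km.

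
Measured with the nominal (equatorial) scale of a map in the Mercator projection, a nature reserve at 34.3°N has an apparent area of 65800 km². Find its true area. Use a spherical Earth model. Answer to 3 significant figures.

Mercator is conformal, so the point scale is isotropic: h = k = sec φ = 1/cos φ.
Areal scale = k² = sec²φ = 1/cos²(34.3°) = 1/0.8261² = 1.465.
True area = apparent / (areal scale) = 65800 / 1.465 ≈ 44900 km².

44900 km²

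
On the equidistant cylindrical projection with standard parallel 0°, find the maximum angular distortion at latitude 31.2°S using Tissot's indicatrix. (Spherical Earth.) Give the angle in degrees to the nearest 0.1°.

Plate carrée maps x = Rλ, y = Rφ. The meridian scale is h = 1 and the parallel scale is k = 1/cos φ = sec φ.
At 31.2°: h = 1.000, k = 1.169; principal scales a = 1.169, b = 1.000.
sin(ω/2) = (a − b)/(a + b) = 0.1691/2.169 = 0.07796, so ω = 2 arcsin(0.07796) ≈ 8.9°.

8.9°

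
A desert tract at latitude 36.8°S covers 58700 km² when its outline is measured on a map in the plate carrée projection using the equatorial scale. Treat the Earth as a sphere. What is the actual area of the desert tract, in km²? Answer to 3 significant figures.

47000 km²

In the plate carrée (x = Rλ, y = Rφ), meridians are true-scale (h = 1) and parallels are stretched by k = sec φ.
Areal scale = h·k = 1 × sec φ; at 36.8°, h = 1.000, k = 1.249, so h·k = 1.249.
True area = apparent / (areal scale) = 58700 / 1.249 ≈ 47000 km².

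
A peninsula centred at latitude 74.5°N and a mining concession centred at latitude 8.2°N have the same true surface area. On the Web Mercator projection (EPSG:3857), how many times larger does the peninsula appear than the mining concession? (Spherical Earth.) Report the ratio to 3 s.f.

Mercator areal scale is sec²φ.
At 74.5°: sec²(74.5°) = 1/0.2672² = 14.00.
At 8.2°: sec²(8.2°) = 1/0.9898² = 1.021.
Ratio = 14.00/1.021 = cos²(8.2°)/cos²(74.5°) ≈ 13.7.

13.7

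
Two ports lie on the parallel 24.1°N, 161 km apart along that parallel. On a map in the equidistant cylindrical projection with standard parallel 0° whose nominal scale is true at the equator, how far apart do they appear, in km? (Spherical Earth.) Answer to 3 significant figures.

176 km

In the plate carrée (x = Rλ, y = Rφ), meridians are true-scale (h = 1) and parallels are stretched by k = sec φ.
Along the parallel, k = sec 24.1° = 1/0.9128 = 1.095.
Map distance = 161 × 1.095 ≈ 176 km.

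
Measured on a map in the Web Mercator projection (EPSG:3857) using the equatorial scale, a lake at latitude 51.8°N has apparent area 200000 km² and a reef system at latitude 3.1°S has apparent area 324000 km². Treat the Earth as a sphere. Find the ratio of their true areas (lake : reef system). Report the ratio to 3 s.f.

Mercator's areal exaggeration is sec²φ; hence true area = (apparent area) · cos²φ.
True area of lake: 200000 × cos²(51.8°) = 200000 × 0.3824 = 76490 km².
True area of reef system: 324000 × cos²(3.1°) = 324000 × 0.9971 = 323100 km².
Ratio = 76490 / 323100 ≈ 0.237.

0.237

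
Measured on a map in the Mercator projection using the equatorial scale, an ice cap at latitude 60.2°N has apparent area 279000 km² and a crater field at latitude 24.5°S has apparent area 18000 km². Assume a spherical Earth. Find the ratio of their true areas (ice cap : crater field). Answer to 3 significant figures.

4.62

On Mercator the areal scale is sec²φ, so true area = apparent × cos²φ.
True area of ice cap: 279000 × cos²(60.2°) = 279000 × 0.2470 = 68910 km².
True area of crater field: 18000 × cos²(24.5°) = 18000 × 0.8280 = 14900 km².
Ratio = 68910 / 14900 ≈ 4.62.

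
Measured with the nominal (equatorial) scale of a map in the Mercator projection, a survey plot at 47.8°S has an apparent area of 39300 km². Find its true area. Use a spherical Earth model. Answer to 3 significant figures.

Mercator is conformal, so the point scale is isotropic: h = k = sec φ = 1/cos φ.
Areal scale = k² = sec²φ = 1/cos²(47.8°) = 1/0.6717² = 2.216.
True area = apparent / (areal scale) = 39300 / 2.216 ≈ 17700 km².

17700 km²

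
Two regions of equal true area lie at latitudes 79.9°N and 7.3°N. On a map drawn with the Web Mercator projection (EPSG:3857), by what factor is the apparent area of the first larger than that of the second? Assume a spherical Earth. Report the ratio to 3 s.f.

32.0

Mercator is conformal with k = sec φ, so areal scale = k² = sec²φ.
At 79.9°: sec²(79.9°) = 1/0.1754² = 32.52.
At 7.3°: sec²(7.3°) = 1/0.9919² = 1.016.
Ratio = 32.52/1.016 = cos²(7.3°)/cos²(79.9°) ≈ 32.0.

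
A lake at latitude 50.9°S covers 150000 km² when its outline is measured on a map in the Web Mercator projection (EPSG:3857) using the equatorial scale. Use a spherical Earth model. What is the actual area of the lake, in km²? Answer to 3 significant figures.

The Mercator projection is conformal; its linear scale factor is the same in every direction and equals sec φ = 1/cos φ.
Areal scale = k² = sec²φ = 1/cos²(50.9°) = 1/0.6307² = 2.514.
True area = apparent / (areal scale) = 150000 / 2.514 ≈ 59700 km².

59700 km²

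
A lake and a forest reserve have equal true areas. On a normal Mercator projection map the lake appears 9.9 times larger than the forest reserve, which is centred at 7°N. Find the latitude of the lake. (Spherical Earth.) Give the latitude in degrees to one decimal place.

71.6°

For equal true areas on Mercator, apparent areas scale as sec²φ, so the ratio is cos²φ₂ / cos²φ₁.
cos²φ₂ / cos²φ₁ = 9.9  ⇒  cos φ₁ = cos 7° / √9.9 = 0.9925/3.146 = 0.3155.
φ₁ = arccos(0.3155) ≈ 71.6°.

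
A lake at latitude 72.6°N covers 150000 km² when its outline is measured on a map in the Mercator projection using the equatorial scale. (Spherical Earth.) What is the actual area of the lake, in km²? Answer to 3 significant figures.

13400 km²

The Mercator projection is conformal; its linear scale factor is the same in every direction and equals sec φ = 1/cos φ.
Areal scale = k² = sec²φ = 1/cos²(72.6°) = 1/0.2990² = 11.18.
True area = apparent / (areal scale) = 150000 / 11.18 ≈ 13400 km².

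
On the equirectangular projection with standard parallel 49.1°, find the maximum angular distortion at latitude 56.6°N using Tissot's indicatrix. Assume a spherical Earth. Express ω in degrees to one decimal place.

9.9°

The equidistant cylindrical projection with φ₀ = 49.1° has h = 1 (meridians true) and k = cos φ₀ / cos φ along parallels.
At 56.6°: h = 1.000, k = 1.189; principal scales a = 1.189, b = 1.000.
sin(ω/2) = (a − b)/(a + b) = 0.1894/2.189 = 0.08651, so ω = 2 arcsin(0.08651) ≈ 9.9°.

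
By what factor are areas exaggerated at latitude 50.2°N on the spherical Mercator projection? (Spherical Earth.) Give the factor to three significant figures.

For Mercator, h = k = sec φ (a conformal cylindrical projection has a single point scale, 1/cos φ).
Areal scale = k² = sec²φ = 1/cos²(50.2°) = 1/0.6401² = 2.441.

2.44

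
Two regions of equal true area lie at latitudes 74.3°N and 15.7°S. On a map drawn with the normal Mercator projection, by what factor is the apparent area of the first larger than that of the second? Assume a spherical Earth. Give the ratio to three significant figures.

12.7

Mercator is conformal with k = sec φ, so areal scale = k² = sec²φ.
At 74.3°: sec²(74.3°) = 1/0.2706² = 13.66.
At 15.7°: sec²(15.7°) = 1/0.9627² = 1.079.
Ratio = 13.66/1.079 = cos²(15.7°)/cos²(74.3°) ≈ 12.7.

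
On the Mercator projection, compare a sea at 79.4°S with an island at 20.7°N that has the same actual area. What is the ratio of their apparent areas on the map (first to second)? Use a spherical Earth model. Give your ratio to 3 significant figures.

Mercator areal scale is sec²φ.
At 79.4°: sec²(79.4°) = 1/0.1840² = 29.55.
At 20.7°: sec²(20.7°) = 1/0.9354² = 1.143.
Ratio = 29.55/1.143 = cos²(20.7°)/cos²(79.4°) ≈ 25.9.

25.9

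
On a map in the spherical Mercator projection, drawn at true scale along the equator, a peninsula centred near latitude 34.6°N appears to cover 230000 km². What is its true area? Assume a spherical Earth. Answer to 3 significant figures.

156000 km²

Mercator is conformal, so the point scale is isotropic: h = k = sec φ = 1/cos φ.
Areal scale = k² = sec²φ = 1/cos²(34.6°) = 1/0.8231² = 1.476.
True area = apparent / (areal scale) = 230000 / 1.476 ≈ 156000 km².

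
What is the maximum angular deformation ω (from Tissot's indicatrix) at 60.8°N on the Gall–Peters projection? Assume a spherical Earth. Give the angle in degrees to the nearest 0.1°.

Gall–Peters is a cylindrical equal-area projection with standard parallels at ±45°. Cylindrical equal-area (φ₀ = 45°): h = cos φ / cos 45° along meridians, k = cos 45° / cos φ along parallels; h·k = 1.
At 60.8°: h = 0.6899, k = 1.449; principal scales a = 1.449, b = 0.6899.
sin(ω/2) = (a − b)/(a + b) = 0.7595/2.139 = 0.3550, so ω = 2 arcsin(0.3550) ≈ 41.6°.

41.6°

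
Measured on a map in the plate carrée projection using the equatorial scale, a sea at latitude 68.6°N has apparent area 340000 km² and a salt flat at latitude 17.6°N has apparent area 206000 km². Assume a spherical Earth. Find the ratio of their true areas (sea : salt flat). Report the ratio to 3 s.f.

0.632

On the plate carrée, areal scale = h·k = 1 × sec φ, so true area = apparent × cos φ.
True area of sea: 340000 × cos(68.6°) = 340000 × 0.3649 = 124100 km².
True area of salt flat: 206000 × cos(17.6°) = 206000 × 0.9532 = 196400 km².
Ratio = 124100 / 196400 ≈ 0.632.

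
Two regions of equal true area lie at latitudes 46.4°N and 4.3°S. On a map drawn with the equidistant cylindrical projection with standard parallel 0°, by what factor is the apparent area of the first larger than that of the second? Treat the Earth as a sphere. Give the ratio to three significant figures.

1.45

In the plate carrée (x = Rλ, y = Rφ), meridians are true-scale (h = 1) and parallels are stretched by k = sec φ.
Areal scale at 46.4°: h·k = 1.000 × 1.450 = 1.450.
Areal scale at 4.3°: h·k = 1.000 × 1.003 = 1.003.
Ratio = 1.450/1.003 ≈ 1.45.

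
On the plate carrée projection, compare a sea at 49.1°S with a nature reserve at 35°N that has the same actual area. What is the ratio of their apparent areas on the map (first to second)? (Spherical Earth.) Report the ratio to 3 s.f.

Plate carrée maps x = Rλ, y = Rφ. The meridian scale is h = 1 and the parallel scale is k = 1/cos φ = sec φ.
Areal scale at 49.1°: h·k = 1.000 × 1.527 = 1.527.
Areal scale at 35°: h·k = 1.000 × 1.221 = 1.221.
Ratio = 1.527/1.221 ≈ 1.25.

1.25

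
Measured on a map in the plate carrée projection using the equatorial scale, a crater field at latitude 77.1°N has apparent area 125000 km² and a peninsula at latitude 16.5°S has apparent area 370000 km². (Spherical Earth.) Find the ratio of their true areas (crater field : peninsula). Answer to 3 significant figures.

0.0787

Plate carrée has h = 1 and k = sec φ, giving areal scale sec φ; true area = (apparent area) · cos φ.
True area of crater field: 125000 × cos(77.1°) = 125000 × 0.2233 = 27910 km².
True area of peninsula: 370000 × cos(16.5°) = 370000 × 0.9588 = 354800 km².
Ratio = 27910 / 354800 ≈ 0.0787.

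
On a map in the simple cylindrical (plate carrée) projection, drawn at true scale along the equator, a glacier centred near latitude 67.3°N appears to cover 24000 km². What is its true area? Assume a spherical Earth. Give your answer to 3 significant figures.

9260 km²

For the equirectangular projection with φ₀ = 0 (plate carrée), h = 1 along meridians and k = sec φ along parallels.
Areal scale = h·k = 1 × sec φ; at 67.3°, h = 1.000, k = 2.591, so h·k = 2.591.
True area = apparent / (areal scale) = 24000 / 2.591 ≈ 9260 km².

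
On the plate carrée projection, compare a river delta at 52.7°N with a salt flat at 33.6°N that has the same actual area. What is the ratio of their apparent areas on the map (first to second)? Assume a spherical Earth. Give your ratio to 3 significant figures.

In the plate carrée (x = Rλ, y = Rφ), meridians are true-scale (h = 1) and parallels are stretched by k = sec φ.
Areal scale at 52.7°: h·k = 1.000 × 1.650 = 1.650.
Areal scale at 33.6°: h·k = 1.000 × 1.201 = 1.201.
Ratio = 1.650/1.201 ≈ 1.37.

1.37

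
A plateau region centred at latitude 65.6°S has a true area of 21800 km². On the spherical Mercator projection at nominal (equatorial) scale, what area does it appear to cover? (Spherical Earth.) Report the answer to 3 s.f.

For Mercator, h = k = sec φ (a conformal cylindrical projection has a single point scale, 1/cos φ).
Areal scale = k² = sec²φ = 1/cos²(65.6°) = 1/0.4131² = 5.860.
Apparent area = 21800 × 5.860 ≈ 128000 km².

128000 km²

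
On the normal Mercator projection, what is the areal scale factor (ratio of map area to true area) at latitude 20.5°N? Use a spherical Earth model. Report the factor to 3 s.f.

1.14

Mercator is conformal, so the point scale is isotropic: h = k = sec φ = 1/cos φ.
Areal scale = k² = sec²φ = 1/cos²(20.5°) = 1/0.9367² = 1.140.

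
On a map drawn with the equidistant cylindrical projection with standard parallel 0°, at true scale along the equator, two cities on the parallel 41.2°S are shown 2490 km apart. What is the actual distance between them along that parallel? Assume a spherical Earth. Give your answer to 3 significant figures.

Plate carrée maps x = Rλ, y = Rφ. The meridian scale is h = 1 and the parallel scale is k = 1/cos φ = sec φ.
Along the parallel at 41.2°, map distances are exaggerated by k = sec 41.2° = 1.329.
True distance = 2490 / 1.329 = 2490 × cos 41.2° ≈ 1870 km.

1870 km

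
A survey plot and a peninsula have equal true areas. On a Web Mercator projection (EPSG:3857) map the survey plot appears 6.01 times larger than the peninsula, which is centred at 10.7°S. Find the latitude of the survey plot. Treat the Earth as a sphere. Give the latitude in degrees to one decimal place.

66.4°

For equal true areas on Mercator, apparent areas scale as sec²φ, so the ratio is cos²φ₂ / cos²φ₁.
cos²φ₂ / cos²φ₁ = 6.01  ⇒  cos φ₁ = cos 10.7° / √6.01 = 0.9826/2.452 = 0.4008.
φ₁ = arccos(0.4008) ≈ 66.4°.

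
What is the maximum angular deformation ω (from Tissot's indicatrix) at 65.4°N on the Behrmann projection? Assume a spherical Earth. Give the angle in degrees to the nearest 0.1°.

77.3°

The Behrmann projection is cylindrical equal-area with φ₀ = 30°. Cylindrical equal-area (φ₀ = 30°): h = cos φ / cos 30° along meridians, k = cos 30° / cos φ along parallels; h·k = 1.
At 65.4°: h = 0.4807, k = 2.080; principal scales a = 2.080, b = 0.4807.
sin(ω/2) = (a − b)/(a + b) = 1.600/2.561 = 0.6246, so ω = 2 arcsin(0.6246) ≈ 77.3°.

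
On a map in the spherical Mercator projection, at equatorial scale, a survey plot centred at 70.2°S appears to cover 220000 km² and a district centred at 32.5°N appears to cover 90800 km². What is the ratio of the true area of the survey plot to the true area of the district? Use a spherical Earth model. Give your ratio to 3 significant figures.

On Mercator the areal scale is sec²φ, so true area = apparent × cos²φ.
True area of survey plot: 220000 × cos²(70.2°) = 220000 × 0.1147 = 25240 km².
True area of district: 90800 × cos²(32.5°) = 90800 × 0.7113 = 64590 km².
Ratio = 25240 / 64590 ≈ 0.391.

0.391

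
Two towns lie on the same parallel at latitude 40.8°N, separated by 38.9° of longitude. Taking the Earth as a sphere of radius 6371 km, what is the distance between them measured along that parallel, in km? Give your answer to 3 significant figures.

3270 km

Arc length along a parallel = R cos φ · Δλ (with Δλ in radians).
= 6371 × cos 40.8° × (38.9° × π/180) = 6371 × 0.7570 × 0.6789 ≈ 3270 km.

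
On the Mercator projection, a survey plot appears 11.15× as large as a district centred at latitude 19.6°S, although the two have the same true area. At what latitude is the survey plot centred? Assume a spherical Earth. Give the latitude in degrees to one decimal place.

73.6°

On Mercator, (apparent₁)/(apparent₂) = sec²φ₁ / sec²φ₂ when true areas are equal.
cos²φ₂ / cos²φ₁ = 11.15  ⇒  cos φ₁ = cos 19.6° / √11.15 = 0.9421/3.339 = 0.2821.
φ₁ = arccos(0.2821) ≈ 73.6°.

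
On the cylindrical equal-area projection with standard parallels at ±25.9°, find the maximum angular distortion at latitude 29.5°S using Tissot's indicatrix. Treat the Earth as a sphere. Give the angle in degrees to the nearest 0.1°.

For cylindrical equal-area with standard parallel φ₀, h = cos φ / cos φ₀ and k = cos φ₀ / cos φ, so h·k = 1.
At 29.5°: h = 0.9675, k = 1.034; principal scales a = 1.034, b = 0.9675.
sin(ω/2) = (a − b)/(a + b) = 0.06601/2.001 = 0.03299, so ω = 2 arcsin(0.03299) ≈ 3.8°.

3.8°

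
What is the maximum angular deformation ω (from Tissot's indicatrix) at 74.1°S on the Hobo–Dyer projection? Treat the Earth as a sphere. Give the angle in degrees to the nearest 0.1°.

Hobo–Dyer is a cylindrical equal-area projection with standard parallels at ±37.5°. For cylindrical equal-area with standard parallel φ₀, h = cos φ / cos φ₀ and k = cos φ₀ / cos φ, so h·k = 1.
At 74.1°: h = 0.3453, k = 2.896; principal scales a = 2.896, b = 0.3453.
sin(ω/2) = (a − b)/(a + b) = 2.551/3.241 = 0.7869, so ω = 2 arcsin(0.7869) ≈ 103.8°.

103.8°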